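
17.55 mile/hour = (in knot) 15.25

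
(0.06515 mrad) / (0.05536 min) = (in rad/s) 1.961e-05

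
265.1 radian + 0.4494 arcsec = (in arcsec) 5.468e+07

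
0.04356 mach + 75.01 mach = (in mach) 75.05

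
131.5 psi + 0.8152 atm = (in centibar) 989.3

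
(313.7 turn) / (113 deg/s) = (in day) 0.01157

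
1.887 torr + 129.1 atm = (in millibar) 1.308e+05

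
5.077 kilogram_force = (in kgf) 5.077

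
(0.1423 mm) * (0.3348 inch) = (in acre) 2.99e-10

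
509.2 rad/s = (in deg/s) 2.918e+04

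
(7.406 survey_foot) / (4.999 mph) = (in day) 1.169e-05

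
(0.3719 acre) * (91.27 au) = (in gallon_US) 5.429e+18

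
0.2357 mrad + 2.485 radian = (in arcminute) 8544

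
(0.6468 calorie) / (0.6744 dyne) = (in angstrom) 4.013e+15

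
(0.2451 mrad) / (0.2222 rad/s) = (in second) 0.001103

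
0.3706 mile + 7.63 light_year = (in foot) 2.368e+17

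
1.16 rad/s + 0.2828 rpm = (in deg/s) 68.16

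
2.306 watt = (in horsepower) 0.003092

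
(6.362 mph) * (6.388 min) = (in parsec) 3.533e-14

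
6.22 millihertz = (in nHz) 6.22e+06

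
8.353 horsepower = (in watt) 6229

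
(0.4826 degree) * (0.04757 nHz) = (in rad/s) 4.007e-13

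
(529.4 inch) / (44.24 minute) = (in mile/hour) 0.01133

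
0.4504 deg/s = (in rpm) 0.07507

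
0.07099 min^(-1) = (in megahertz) 1.183e-09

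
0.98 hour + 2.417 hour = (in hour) 3.397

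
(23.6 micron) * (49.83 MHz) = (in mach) 3.454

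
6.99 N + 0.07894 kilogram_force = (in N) 7.764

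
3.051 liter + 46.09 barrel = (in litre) 7331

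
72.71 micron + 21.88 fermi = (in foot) 0.0002385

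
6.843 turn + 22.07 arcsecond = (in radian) 43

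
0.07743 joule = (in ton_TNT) 1.851e-11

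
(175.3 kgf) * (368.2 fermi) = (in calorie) 1.513e-10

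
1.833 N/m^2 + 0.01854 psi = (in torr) 0.9725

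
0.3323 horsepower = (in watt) 247.8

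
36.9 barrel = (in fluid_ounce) 1.984e+05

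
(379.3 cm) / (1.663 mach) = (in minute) 0.0001116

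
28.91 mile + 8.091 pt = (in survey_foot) 1.526e+05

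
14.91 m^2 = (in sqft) 160.5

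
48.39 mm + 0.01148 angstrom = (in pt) 137.2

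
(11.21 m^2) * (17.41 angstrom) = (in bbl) 1.228e-07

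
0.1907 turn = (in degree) 68.65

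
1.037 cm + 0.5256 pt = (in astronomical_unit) 7.056e-14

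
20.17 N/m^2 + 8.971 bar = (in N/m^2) 8.971e+05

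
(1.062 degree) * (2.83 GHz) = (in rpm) 5.009e+08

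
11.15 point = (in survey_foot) 0.01291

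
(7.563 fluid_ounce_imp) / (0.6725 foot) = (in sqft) 0.01128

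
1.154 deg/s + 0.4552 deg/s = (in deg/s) 1.609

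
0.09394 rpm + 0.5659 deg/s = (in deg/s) 1.13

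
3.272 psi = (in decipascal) 2.256e+05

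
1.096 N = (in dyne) 1.096e+05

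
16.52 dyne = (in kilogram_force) 1.685e-05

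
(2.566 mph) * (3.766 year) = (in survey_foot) 4.47e+08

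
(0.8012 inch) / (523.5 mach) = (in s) 1.142e-07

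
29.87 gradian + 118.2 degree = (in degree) 145.1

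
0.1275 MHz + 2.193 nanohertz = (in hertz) 1.275e+05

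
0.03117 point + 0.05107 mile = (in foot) 269.6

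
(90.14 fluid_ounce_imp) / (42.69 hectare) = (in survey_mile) 3.728e-12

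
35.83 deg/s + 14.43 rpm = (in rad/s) 2.136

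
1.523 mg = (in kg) 1.523e-06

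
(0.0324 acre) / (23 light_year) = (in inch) 2.372e-14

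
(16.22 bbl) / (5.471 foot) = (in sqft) 16.65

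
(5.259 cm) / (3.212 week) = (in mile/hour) 6.056e-08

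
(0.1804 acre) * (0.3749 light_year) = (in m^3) 2.589e+18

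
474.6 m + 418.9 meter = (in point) 2.533e+06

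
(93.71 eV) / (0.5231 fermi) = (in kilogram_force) 0.002927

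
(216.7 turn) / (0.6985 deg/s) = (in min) 1861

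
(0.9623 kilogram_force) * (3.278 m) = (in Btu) 0.02932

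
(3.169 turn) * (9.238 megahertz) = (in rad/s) 1.839e+08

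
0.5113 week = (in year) 0.009806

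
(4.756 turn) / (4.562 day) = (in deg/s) 0.004344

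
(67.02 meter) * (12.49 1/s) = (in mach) 2.458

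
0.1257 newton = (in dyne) 1.257e+04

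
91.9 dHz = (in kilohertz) 0.00919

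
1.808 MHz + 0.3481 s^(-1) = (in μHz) 1.808e+12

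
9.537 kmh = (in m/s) 2.649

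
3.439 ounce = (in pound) 0.2149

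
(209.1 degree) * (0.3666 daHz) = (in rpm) 127.8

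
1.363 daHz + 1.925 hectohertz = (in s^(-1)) 206.1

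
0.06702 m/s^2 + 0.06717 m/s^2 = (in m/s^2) 0.1342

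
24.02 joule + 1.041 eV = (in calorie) 5.741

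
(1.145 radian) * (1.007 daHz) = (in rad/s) 11.53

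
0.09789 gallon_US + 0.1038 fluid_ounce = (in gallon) 0.0987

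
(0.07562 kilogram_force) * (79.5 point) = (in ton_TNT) 4.971e-12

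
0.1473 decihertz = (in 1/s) 0.01473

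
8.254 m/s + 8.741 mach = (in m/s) 2985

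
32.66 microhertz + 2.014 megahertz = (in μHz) 2.014e+12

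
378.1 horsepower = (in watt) 2.819e+05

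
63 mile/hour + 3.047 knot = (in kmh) 107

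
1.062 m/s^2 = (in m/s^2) 1.062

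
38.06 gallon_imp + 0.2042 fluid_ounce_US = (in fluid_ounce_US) 5851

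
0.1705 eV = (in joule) 2.732e-20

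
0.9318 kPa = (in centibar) 0.9318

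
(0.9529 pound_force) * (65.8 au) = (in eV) 2.604e+32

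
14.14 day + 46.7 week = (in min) 4.911e+05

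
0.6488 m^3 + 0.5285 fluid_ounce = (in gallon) 171.4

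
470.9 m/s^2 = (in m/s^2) 470.9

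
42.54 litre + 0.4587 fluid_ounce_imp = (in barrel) 0.2677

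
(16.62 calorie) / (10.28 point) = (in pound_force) 4311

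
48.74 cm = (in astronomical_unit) 3.258e-12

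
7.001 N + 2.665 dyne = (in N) 7.001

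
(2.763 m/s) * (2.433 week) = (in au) 2.718e-05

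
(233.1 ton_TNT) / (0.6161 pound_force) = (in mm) 3.559e+14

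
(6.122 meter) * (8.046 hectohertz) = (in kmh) 1.773e+04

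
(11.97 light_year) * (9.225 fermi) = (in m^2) 1045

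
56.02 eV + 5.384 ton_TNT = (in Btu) 2.135e+07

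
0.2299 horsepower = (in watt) 171.4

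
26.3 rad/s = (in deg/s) 1507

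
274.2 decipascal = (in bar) 0.0002742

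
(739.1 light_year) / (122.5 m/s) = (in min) 9.514e+14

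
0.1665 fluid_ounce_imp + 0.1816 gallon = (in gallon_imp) 0.1523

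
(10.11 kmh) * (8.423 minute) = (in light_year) 1.5e-13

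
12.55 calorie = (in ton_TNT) 1.255e-08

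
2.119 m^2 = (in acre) 0.0005236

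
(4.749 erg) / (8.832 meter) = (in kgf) 5.483e-09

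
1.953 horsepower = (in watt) 1456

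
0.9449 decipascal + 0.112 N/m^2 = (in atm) 2.038e-06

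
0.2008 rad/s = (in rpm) 1.917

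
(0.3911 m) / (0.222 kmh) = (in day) 7.34e-05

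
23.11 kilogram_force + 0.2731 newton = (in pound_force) 51.01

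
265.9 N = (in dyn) 2.659e+07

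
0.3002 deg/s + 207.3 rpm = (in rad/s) 21.71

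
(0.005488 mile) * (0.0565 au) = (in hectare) 7.465e+06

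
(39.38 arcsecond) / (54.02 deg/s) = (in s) 0.0002025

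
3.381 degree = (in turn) 0.009392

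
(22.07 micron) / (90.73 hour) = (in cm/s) 6.757e-09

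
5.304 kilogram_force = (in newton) 52.01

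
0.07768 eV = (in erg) 1.245e-13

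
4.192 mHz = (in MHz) 4.192e-09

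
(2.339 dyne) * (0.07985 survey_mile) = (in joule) 0.003006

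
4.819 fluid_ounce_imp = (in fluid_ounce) 4.63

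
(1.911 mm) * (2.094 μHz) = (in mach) 1.175e-11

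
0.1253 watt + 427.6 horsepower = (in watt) 3.189e+05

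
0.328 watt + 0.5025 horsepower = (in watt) 375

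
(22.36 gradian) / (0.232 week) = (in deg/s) 0.0001434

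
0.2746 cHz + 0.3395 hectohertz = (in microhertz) 3.395e+07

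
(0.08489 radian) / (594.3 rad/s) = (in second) 0.0001428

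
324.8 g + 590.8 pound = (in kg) 268.3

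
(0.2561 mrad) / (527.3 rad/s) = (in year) 1.54e-14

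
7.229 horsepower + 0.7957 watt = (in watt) 5391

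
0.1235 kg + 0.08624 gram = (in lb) 0.2725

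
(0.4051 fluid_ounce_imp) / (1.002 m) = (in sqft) 0.0001236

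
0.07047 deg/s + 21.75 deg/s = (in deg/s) 21.82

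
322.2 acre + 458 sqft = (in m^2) 1.304e+06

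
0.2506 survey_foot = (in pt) 216.5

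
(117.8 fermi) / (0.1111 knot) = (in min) 3.435e-14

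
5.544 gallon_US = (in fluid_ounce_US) 709.6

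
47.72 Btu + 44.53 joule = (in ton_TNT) 1.204e-05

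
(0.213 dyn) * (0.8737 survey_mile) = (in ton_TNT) 7.158e-13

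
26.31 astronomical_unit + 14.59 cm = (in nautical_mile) 2.125e+09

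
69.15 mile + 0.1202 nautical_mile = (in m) 1.115e+05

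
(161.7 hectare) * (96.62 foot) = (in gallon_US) 1.258e+10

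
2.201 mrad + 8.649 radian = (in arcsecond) 1.784e+06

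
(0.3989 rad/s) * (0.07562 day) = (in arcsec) 5.376e+08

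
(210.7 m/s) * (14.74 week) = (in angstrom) 1.878e+19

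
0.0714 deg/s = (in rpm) 0.0119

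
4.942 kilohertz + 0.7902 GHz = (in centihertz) 7.902e+10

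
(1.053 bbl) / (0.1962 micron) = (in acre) 210.9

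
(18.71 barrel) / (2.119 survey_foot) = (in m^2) 4.606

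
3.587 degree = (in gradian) 3.986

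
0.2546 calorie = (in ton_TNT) 2.546e-10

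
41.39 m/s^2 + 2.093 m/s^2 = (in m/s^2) 43.48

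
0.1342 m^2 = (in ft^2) 1.445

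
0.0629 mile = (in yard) 110.7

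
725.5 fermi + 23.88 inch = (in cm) 60.66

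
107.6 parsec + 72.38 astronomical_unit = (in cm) 3.32e+20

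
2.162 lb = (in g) 980.7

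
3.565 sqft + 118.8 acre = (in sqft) 5.175e+06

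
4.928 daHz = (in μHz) 4.928e+07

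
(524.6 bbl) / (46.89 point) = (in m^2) 5042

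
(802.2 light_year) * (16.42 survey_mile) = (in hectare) 2.006e+19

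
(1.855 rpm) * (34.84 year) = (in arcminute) 7.337e+11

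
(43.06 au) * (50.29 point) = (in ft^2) 1.23e+12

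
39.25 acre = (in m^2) 1.588e+05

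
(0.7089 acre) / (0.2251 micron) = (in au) 0.08519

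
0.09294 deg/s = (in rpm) 0.01549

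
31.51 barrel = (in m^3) 5.01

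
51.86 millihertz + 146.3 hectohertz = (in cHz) 1.463e+06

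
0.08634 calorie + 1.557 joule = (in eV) 1.197e+19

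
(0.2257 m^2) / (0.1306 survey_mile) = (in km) 1.074e-06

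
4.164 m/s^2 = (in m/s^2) 4.164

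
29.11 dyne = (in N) 0.0002911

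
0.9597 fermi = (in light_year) 1.014e-31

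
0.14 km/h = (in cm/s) 3.889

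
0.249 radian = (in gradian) 15.85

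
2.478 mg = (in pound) 5.463e-06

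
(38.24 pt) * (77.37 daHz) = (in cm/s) 1044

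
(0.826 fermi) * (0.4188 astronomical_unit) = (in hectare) 5.175e-09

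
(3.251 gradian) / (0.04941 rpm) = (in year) 3.13e-07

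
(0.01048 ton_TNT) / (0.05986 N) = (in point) 2.076e+12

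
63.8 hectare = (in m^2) 6.38e+05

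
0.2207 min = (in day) 0.0001533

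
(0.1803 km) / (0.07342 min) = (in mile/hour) 91.56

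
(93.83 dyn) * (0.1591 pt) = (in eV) 3.287e+11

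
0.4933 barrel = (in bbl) 0.4933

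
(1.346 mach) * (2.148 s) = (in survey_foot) 3230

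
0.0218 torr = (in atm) 2.868e-05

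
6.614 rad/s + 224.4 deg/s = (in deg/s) 603.4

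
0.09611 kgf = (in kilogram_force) 0.09611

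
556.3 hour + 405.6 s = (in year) 0.06352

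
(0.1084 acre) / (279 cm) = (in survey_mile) 0.0977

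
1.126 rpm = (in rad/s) 0.1179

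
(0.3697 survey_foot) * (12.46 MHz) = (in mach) 4124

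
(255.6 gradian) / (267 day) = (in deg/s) 9.972e-06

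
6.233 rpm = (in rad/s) 0.6527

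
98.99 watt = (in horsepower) 0.1327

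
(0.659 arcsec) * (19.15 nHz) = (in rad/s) 6.118e-14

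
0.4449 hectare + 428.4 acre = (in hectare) 173.8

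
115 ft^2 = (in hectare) 0.001068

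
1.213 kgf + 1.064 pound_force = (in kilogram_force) 1.696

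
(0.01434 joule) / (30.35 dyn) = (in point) 1.339e+05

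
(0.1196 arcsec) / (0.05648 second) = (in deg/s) 0.0005882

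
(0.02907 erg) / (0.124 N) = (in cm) 2.344e-06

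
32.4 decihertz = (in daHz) 0.324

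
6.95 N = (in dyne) 6.95e+05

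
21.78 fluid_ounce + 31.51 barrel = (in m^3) 5.01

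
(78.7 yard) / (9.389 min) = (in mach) 0.0003752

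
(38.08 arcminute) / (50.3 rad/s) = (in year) 6.983e-12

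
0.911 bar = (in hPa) 911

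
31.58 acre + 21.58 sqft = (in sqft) 1.376e+06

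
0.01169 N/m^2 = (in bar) 1.169e-07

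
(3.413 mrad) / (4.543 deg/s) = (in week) 7.117e-08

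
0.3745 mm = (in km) 3.745e-07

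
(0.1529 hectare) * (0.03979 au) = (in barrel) 5.725e+13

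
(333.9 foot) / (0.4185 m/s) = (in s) 243.2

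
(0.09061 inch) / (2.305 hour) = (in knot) 5.391e-07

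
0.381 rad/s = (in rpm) 3.638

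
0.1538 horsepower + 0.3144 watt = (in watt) 115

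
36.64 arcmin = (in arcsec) 2198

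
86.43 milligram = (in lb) 0.0001905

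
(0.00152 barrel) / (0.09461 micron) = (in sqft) 2.749e+04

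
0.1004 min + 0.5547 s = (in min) 0.1096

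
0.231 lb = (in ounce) 3.696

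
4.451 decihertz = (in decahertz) 0.04451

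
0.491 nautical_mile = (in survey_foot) 2983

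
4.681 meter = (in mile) 0.002909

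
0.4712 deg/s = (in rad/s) 0.008224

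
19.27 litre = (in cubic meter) 0.01927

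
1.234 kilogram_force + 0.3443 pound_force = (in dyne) 1.363e+06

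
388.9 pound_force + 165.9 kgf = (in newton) 3357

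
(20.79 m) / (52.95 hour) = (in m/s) 0.0001091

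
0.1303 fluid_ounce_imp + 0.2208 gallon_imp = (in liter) 1.007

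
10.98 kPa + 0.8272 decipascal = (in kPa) 10.98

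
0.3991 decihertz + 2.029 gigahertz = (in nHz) 2.029e+18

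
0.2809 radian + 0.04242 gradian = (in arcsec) 5.808e+04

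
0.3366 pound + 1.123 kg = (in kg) 1.276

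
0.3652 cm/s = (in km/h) 0.01315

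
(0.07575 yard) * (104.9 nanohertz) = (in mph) 1.625e-08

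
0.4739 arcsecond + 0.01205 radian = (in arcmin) 41.43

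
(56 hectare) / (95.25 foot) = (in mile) 11.99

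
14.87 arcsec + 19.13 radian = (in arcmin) 6.576e+04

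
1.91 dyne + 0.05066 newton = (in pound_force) 0.01139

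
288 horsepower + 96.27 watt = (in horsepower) 288.1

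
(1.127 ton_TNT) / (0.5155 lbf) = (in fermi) 2.056e+24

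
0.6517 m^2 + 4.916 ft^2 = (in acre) 0.0002739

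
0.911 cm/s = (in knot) 0.01771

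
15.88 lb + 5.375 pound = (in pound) 21.25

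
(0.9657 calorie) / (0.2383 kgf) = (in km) 0.001729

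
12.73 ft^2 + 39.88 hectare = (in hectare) 39.88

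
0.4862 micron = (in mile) 3.021e-10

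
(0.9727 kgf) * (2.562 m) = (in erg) 2.444e+08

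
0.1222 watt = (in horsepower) 0.0001639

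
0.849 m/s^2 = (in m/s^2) 0.849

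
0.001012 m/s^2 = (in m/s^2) 0.001012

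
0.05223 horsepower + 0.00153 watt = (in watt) 38.95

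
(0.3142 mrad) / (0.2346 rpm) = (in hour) 3.553e-06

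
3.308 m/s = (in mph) 7.4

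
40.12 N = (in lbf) 9.019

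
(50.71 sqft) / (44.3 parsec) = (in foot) 1.131e-17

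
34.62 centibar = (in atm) 0.3417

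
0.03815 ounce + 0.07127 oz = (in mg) 3102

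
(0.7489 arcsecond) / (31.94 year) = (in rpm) 3.442e-14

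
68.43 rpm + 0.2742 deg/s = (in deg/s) 410.9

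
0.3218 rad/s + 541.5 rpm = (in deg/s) 3267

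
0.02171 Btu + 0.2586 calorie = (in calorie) 5.733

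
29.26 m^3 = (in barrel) 184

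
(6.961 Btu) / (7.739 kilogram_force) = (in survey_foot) 317.5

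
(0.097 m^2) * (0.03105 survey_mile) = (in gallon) 1280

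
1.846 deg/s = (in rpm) 0.3077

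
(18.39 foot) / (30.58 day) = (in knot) 4.124e-06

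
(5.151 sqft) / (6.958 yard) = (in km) 7.521e-05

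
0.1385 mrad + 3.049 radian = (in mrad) 3049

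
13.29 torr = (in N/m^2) 1772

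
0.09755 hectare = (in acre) 0.2411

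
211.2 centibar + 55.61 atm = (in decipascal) 5.846e+07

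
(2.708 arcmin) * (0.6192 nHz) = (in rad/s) 4.878e-13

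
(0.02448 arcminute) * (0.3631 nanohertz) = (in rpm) 2.469e-14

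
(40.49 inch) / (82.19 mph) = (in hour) 7.775e-06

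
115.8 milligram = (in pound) 0.0002553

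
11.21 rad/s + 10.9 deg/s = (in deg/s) 653.2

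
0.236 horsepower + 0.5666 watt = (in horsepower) 0.2368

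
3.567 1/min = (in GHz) 5.945e-11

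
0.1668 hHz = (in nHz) 1.668e+10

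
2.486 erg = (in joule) 2.486e-07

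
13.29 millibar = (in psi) 0.1928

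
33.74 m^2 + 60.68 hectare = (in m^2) 6.068e+05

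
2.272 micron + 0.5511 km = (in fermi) 5.511e+17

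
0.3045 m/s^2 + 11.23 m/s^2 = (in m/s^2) 11.53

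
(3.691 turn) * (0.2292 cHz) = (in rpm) 0.5076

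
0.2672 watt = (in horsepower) 0.0003583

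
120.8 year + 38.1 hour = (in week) 6299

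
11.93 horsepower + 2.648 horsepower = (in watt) 1.087e+04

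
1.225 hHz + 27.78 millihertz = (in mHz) 1.225e+05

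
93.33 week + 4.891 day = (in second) 5.687e+07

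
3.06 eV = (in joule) 4.903e-19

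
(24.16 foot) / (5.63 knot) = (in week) 4.204e-06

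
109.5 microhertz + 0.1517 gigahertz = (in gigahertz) 0.1517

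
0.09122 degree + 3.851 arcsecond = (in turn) 0.0002564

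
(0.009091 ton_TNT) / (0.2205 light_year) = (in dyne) 0.001823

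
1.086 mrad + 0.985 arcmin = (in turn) 0.0002184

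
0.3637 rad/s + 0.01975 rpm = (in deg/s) 20.96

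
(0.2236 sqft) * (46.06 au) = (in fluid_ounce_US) 4.84e+15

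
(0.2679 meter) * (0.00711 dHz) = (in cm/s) 0.01905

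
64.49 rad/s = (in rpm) 615.8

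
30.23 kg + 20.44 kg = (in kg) 50.67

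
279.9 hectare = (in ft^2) 3.013e+07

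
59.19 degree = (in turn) 0.1644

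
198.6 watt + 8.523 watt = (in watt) 207.1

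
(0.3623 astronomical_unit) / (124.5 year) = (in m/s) 13.8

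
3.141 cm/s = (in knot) 0.06106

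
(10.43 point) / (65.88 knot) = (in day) 1.257e-09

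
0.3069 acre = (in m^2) 1242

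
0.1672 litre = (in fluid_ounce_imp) 5.885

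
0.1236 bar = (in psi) 1.793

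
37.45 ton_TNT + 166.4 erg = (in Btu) 1.485e+08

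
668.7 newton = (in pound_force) 150.3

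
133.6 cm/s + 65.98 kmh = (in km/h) 70.79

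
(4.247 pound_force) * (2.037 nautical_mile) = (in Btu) 67.55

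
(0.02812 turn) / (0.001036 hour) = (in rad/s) 0.04737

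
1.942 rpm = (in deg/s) 11.65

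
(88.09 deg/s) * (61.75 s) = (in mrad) 9.494e+04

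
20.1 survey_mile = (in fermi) 3.235e+19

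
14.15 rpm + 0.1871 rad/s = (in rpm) 15.94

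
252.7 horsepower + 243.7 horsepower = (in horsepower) 496.4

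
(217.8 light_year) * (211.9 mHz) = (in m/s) 4.366e+17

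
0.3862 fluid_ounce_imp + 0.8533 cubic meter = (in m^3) 0.8533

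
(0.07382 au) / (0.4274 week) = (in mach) 125.5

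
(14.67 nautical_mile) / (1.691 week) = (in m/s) 0.02657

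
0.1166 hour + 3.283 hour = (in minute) 204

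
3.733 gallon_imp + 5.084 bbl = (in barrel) 5.191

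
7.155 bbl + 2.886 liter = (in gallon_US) 301.3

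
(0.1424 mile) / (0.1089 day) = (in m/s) 0.02436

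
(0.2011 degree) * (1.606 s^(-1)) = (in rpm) 0.05383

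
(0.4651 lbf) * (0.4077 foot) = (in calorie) 0.06145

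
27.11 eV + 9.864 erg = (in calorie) 2.358e-07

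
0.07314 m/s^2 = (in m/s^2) 0.07314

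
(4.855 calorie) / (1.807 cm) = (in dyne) 1.124e+08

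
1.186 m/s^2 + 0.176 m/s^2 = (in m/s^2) 1.362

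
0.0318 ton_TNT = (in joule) 1.331e+08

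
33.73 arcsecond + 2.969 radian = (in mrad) 2969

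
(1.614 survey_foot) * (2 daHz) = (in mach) 0.0289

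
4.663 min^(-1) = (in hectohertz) 0.0007772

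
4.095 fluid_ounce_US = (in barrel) 0.0007617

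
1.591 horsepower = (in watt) 1186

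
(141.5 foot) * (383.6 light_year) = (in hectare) 1.565e+16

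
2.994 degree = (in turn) 0.008317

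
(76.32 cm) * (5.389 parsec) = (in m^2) 1.269e+17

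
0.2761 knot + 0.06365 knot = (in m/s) 0.1748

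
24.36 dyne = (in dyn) 24.36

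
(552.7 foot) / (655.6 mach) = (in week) 1.248e-09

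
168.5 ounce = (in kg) 4.777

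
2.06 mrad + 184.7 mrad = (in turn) 0.02972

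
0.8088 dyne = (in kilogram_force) 8.247e-07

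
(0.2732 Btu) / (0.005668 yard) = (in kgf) 5671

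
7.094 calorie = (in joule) 29.68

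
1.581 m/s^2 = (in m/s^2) 1.581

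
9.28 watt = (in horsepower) 0.01244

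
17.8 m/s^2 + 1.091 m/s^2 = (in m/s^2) 18.89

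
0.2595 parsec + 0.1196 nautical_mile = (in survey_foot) 2.627e+16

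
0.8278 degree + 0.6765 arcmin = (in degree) 0.8391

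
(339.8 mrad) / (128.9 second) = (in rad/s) 0.002636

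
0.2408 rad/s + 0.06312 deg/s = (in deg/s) 13.86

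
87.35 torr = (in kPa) 11.65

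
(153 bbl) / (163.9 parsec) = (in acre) 1.189e-21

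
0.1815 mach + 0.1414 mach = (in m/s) 109.9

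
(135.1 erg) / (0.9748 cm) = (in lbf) 0.0003116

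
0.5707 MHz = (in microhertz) 5.707e+11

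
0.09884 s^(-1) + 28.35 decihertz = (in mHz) 2934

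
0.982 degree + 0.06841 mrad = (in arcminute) 59.16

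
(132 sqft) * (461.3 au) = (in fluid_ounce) 2.862e+19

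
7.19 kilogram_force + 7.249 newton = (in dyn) 7.776e+06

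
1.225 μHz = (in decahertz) 1.225e-07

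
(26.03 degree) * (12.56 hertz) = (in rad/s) 5.706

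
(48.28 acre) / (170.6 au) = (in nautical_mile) 4.134e-12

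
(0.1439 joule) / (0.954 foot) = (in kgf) 0.05046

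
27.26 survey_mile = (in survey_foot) 1.439e+05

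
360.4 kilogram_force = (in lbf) 794.5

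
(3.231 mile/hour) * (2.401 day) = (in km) 299.6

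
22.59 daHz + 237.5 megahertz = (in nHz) 2.375e+17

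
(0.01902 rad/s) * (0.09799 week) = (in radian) 1127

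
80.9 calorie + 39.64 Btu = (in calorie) 1.008e+04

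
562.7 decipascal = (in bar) 0.0005627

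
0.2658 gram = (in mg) 265.8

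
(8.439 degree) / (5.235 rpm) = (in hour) 7.463e-05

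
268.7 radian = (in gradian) 1.711e+04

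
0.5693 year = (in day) 207.8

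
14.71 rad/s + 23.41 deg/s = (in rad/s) 15.12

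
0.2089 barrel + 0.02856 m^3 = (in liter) 61.77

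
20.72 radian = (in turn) 3.298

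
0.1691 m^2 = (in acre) 4.179e-05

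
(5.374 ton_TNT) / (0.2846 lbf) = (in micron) 1.776e+16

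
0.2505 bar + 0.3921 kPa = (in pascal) 2.544e+04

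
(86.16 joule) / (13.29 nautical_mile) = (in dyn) 350.1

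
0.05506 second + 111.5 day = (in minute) 1.606e+05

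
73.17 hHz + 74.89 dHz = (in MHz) 0.007324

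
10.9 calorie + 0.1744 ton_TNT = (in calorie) 1.744e+08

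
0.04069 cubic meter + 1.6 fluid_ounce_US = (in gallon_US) 10.76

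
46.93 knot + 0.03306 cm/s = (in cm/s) 2414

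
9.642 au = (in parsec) 4.675e-05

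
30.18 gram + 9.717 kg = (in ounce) 343.8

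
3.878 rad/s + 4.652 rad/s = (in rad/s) 8.53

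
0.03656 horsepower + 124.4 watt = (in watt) 151.7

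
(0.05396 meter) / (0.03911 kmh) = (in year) 1.575e-07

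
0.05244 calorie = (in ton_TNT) 5.244e-11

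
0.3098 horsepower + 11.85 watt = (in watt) 242.9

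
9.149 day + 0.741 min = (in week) 1.307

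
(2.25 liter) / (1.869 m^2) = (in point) 3.412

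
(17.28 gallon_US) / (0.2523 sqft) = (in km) 0.002791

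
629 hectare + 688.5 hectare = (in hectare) 1318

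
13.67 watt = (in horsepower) 0.01833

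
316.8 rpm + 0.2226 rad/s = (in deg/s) 1914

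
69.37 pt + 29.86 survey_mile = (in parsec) 1.557e-12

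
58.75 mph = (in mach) 0.07713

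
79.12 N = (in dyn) 7.912e+06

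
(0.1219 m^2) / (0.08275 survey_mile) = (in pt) 2.595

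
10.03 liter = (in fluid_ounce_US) 339.2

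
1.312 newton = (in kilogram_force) 0.1338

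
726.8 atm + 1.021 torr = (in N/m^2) 7.364e+07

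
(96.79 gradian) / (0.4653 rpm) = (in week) 5.159e-05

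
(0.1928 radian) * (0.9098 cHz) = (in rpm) 0.01675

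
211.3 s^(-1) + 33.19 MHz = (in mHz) 3.319e+10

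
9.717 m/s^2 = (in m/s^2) 9.717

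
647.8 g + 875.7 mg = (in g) 648.7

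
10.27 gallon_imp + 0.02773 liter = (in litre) 46.72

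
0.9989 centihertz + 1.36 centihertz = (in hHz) 0.0002359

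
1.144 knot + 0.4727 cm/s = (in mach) 0.001742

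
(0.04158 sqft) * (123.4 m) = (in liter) 476.7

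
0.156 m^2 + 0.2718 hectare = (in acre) 0.6717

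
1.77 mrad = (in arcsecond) 365.1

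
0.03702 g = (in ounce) 0.001306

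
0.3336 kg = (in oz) 11.77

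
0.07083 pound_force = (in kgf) 0.03213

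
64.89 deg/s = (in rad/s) 1.133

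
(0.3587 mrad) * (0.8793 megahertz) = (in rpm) 3012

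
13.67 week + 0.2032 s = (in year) 0.2622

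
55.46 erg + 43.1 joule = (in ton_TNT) 1.03e-08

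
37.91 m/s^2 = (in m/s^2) 37.91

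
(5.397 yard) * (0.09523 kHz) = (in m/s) 470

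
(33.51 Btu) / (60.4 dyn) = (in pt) 1.659e+11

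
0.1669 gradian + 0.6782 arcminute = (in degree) 0.1615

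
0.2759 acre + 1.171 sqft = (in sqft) 1.202e+04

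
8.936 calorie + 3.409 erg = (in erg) 3.739e+08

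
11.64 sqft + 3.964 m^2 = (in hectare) 0.0005045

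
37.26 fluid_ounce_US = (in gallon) 0.2911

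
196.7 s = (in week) 0.0003252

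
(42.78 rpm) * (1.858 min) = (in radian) 499.4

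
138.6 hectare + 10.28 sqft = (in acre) 342.5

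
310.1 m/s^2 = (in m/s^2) 310.1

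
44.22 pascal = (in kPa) 0.04422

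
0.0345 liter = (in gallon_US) 0.009114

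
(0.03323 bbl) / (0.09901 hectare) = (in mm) 0.005336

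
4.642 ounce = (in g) 131.6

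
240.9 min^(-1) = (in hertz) 4.015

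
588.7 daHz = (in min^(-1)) 3.532e+05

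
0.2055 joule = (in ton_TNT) 4.912e-11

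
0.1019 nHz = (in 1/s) 1.019e-10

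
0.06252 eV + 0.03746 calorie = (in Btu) 0.0001486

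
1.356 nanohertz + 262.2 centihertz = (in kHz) 0.002622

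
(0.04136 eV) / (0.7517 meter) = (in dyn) 8.815e-16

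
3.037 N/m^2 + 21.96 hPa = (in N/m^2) 2199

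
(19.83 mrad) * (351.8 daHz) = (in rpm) 666.2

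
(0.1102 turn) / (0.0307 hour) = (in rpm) 0.05983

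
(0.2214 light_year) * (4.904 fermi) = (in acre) 0.002538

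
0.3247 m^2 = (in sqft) 3.495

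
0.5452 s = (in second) 0.5452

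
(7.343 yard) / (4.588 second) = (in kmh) 5.269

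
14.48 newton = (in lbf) 3.255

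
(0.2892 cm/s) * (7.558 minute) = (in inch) 51.63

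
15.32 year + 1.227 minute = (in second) 4.831e+08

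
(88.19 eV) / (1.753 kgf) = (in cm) 8.219e-17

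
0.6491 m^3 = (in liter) 649.1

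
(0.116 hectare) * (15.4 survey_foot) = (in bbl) 3.425e+04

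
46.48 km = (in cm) 4.648e+06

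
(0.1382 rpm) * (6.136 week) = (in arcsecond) 1.108e+10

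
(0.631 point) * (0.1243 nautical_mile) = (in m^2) 0.05124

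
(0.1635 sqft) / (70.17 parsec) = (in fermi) 7.015e-06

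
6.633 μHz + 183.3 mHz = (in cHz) 18.33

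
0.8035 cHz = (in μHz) 8035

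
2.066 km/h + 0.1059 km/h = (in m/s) 0.6033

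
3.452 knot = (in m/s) 1.776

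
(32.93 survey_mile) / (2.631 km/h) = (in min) 1209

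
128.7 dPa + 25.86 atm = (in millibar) 2.62e+04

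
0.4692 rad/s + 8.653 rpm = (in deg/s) 78.8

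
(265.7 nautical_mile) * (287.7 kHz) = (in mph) 3.167e+11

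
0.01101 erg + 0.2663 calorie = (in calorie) 0.2663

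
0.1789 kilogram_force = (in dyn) 1.754e+05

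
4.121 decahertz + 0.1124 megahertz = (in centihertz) 1.124e+07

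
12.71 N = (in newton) 12.71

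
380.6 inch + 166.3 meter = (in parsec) 5.703e-15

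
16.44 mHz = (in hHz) 0.0001644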